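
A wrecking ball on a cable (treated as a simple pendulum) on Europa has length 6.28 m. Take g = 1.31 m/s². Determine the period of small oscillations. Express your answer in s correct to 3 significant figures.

13.8 s

T = 2π√(L/g) = 2π√(6.28/1.31) = 2π × 2.189 = 13.8 s.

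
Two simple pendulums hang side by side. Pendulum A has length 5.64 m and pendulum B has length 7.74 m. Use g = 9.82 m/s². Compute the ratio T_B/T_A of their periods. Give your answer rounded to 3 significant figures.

1.17

T ∝ √L, so T_B/T_A = √(L_B/L_A) = √(7.74/5.64) = 1.17.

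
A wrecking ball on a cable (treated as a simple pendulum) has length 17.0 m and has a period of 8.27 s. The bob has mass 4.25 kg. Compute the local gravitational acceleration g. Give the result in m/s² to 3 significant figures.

From T = 2π√(L/g), g = 4π²L/T² = 4π² × 17.0/8.270² = 9.81 m/s².

9.81 m/s²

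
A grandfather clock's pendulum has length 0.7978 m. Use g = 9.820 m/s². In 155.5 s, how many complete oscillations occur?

T = 2π√(L/g) = 2π√(0.7978/9.820) = 1.7909 s.
Number of complete oscillations = ⌊155.5/1.7909⌋ = ⌊86.828⌋ = 86.

86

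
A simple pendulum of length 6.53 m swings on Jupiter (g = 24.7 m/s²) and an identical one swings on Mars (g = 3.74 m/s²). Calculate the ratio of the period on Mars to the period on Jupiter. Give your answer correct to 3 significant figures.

T ∝ 1/√g, so T₂/T₁ = √(g₁/g₂) = √(24.7/3.74) = 2.57.

2.57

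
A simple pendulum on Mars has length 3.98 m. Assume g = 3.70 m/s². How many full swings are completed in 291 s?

44

T = 2π√(L/g) = 2π√(3.98/3.70) = 6.517 s.
Number of complete oscillations = ⌊291/6.517⌋ = ⌊44.66⌋ = 44.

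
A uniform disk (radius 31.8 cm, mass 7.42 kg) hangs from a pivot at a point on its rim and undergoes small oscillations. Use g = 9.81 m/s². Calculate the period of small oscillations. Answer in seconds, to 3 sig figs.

I_cm = ½mr² = 0.3752 kg·m². The pivot is at distance d = 0.318 m from the centre of mass.
By the parallel-axis theorem, I = I_cm + md² = 0.3752 + 0.7503 = 1.126 kg·m².
T = 2π√(I/(mgd)) = 2π√(1.126/(7.42 × 9.81 × 0.318)) = 1.39 s.

1.39 s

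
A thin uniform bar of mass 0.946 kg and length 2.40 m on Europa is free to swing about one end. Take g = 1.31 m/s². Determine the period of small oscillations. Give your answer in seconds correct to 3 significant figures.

For a physical pendulum T = 2π√(I/(mgd)), with d = 1.200 m from pivot to centre of mass.
I_cm = mL²/12 = 0.946 × 2.40²/12 = 0.4541 kg·m²; I = I_cm + md² = 0.4541 + 0.946 × 1.200² = 1.816 kg·m².
T = 2π√(1.816/(0.946 × 1.31 × 1.200)) = 6.94 s.

6.94 s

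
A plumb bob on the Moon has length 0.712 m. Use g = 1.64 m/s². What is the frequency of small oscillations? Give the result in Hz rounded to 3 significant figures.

T = 2π√(L/g) = 2π√(0.712/1.64) = 4.140 s, so f = 1/T = 0.242 Hz.

0.242 Hz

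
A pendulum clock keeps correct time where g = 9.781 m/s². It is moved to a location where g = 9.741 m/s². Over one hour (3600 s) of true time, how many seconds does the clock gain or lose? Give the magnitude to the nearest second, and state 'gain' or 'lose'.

The clock's period scales as T ∝ 1/√g, so T'/T = √(9.781/9.741) = 1.00205.
In 3600 s of true time the clock registers 3600/1.00205 = 3592.6 s, so it loses 7 s.

lose 7 s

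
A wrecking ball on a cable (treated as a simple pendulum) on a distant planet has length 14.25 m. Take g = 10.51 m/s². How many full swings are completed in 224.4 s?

T = 2π√(L/g) = 2π√(14.25/10.51) = 7.3162 s.
Number of complete oscillations = ⌊224.4/7.3162⌋ = ⌊30.672⌋ = 30.

30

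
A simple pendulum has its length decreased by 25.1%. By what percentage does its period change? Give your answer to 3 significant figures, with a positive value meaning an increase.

-13.5%

T ∝ √L, so T'/T = √(0.7490) = 0.8654.
Percentage change in T = (0.8654 − 1) × 100% = -13.5%.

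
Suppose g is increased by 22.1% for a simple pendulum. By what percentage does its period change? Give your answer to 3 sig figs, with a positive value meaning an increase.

-9.50%

T ∝ 1/√g, so T'/T = 1/√(1.221) = 0.9050.
Percentage change in T = (0.9050 − 1) × 100% = -9.50%.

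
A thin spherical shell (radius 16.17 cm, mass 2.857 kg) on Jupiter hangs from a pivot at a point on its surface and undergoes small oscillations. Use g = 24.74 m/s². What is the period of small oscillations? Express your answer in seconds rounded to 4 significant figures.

0.6558 s

I_cm = (2/3)mr² = 0.049801 kg·m². The pivot is at distance d = 0.1617 m from the centre of mass.
By the parallel-axis theorem, I = I_cm + md² = 0.049801 + 0.074702 = 0.12450 kg·m².
T = 2π√(I/(mgd)) = 2π√(0.12450/(2.857 × 24.74 × 0.1617)) = 0.6558 s.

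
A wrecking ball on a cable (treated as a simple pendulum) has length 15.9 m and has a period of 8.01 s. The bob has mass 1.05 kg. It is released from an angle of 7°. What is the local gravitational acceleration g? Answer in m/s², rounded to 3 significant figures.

9.78 m/s²

From T = 2π√(L/g), g = 4π²L/T² = 4π² × 15.9/8.010² = 9.78 m/s².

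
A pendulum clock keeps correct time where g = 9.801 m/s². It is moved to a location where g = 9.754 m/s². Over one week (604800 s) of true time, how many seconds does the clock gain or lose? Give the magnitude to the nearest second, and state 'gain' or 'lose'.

lose 1452 s

The clock's period scales as T ∝ 1/√g, so T'/T = √(9.801/9.754) = 1.00241.
In 604800 s of true time the clock registers 604800/1.00241 = 603348.1 s, so it loses 1452 s.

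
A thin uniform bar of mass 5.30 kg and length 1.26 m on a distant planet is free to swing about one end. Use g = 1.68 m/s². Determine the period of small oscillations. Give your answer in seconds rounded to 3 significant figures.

For a physical pendulum T = 2π√(I/(mgd)), with d = 0.6300 m from pivot to centre of mass.
I_cm = mL²/12 = 5.30 × 1.26²/12 = 0.7012 kg·m²; I = I_cm + md² = 0.7012 + 5.30 × 0.6300² = 2.805 kg·m².
T = 2π√(2.805/(5.30 × 1.68 × 0.6300)) = 4.44 s.

4.44 s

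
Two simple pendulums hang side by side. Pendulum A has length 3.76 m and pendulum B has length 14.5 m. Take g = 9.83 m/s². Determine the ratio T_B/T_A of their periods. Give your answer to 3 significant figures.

T ∝ √L, so T_B/T_A = √(L_B/L_A) = √(14.5/3.76) = 1.96.

1.96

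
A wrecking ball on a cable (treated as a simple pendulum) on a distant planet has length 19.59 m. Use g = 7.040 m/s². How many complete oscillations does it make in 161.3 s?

15

T = 2π√(L/g) = 2π√(19.59/7.040) = 10.481 s.
Number of complete oscillations = ⌊161.3/10.481⌋ = ⌊15.389⌋ = 15.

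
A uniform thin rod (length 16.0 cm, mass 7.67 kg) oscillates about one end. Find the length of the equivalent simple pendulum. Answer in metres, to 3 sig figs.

0.107 m

The equivalent simple-pendulum length is L_eq = I/(md), where I is about the pivot and d = 0.08000 m.
I_cm = (1/12)mL² = 0.01636 kg·m², so I = I_cm + md² = 0.01636 + 0.04909 = 0.06545 kg·m².
L_eq = 0.06545/(7.67 × 0.08000) = 0.107 m.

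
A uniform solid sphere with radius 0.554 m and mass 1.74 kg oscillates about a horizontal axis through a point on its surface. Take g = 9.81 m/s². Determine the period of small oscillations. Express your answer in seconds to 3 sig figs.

I_cm = (2/5)mr² = 0.2136 kg·m². The pivot is at distance d = 0.554 m from the centre of mass.
By the parallel-axis theorem, I = I_cm + md² = 0.2136 + 0.5340 = 0.7476 kg·m².
T = 2π√(I/(mgd)) = 2π√(0.7476/(1.74 × 9.81 × 0.554)) = 1.77 s.

1.77 s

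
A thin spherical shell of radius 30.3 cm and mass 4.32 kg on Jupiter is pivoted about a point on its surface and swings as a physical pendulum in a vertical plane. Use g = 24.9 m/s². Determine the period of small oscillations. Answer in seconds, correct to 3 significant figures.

I_cm = (2/3)mr² = 0.2644 kg·m². The pivot is at distance d = 0.303 m from the centre of mass.
By the parallel-axis theorem, I = I_cm + md² = 0.2644 + 0.3966 = 0.6610 kg·m².
T = 2π√(I/(mgd)) = 2π√(0.6610/(4.32 × 24.9 × 0.303)) = 0.895 s.

0.895 s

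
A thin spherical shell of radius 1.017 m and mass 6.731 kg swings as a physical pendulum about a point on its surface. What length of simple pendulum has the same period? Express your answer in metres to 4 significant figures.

The equivalent simple-pendulum length is L_eq = I/(md), where I is about the pivot and d = 1.0170 m.
I_cm = (2/3)mR² = 4.6412 kg·m², so I = I_cm + md² = 4.6412 + 6.9618 = 11.603 kg·m².
L_eq = 11.603/(6.731 × 1.0170) = 1.695 m.

1.695 m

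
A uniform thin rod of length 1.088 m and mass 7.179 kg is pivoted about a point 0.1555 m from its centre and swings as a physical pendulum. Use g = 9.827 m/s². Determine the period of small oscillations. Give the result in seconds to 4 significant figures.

For a physical pendulum T = 2π√(I/(mgd)), with d = 0.15550 m from pivot to centre of mass.
I_cm = mL²/12 = 7.179 × 1.088²/12 = 0.70817 kg·m²; I = I_cm + md² = 0.70817 + 7.179 × 0.15550² = 0.88176 kg·m².
T = 2π√(0.88176/(7.179 × 9.827 × 0.15550)) = 1.781 s.

1.781 s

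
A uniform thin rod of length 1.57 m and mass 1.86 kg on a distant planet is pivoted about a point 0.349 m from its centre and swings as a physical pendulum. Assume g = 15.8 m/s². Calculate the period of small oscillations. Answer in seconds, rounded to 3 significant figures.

For a physical pendulum T = 2π√(I/(mgd)), with d = 0.3490 m from pivot to centre of mass.
I_cm = mL²/12 = 1.86 × 1.57²/12 = 0.3821 kg·m²; I = I_cm + md² = 0.3821 + 1.86 × 0.3490² = 0.6086 kg·m².
T = 2π√(0.6086/(1.86 × 15.8 × 0.3490)) = 1.53 s.

1.53 s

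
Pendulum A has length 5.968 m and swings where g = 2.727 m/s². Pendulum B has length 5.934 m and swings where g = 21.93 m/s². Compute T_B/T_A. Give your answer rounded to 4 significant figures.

0.3516

T = 2π√(L/g), so T_B/T_A = √((L_B/g_B)/(L_A/g_A)) = √((5.934/21.93)/(5.968/2.727)) = 0.3516.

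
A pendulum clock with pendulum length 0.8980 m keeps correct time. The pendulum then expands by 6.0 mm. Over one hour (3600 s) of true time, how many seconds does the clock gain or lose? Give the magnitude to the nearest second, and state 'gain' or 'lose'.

lose 12 s

T ∝ √L, so T'/T = √(0.90400/0.8980) = 1.00334.
In 3600 s of true time the clock registers 3600/1.00334 = 3588.0 s, so it loses 12 s.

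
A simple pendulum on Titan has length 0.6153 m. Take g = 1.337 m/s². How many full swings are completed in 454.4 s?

T = 2π√(L/g) = 2π√(0.6153/1.337) = 4.2624 s.
Number of complete oscillations = ⌊454.4/4.2624⌋ = ⌊106.61⌋ = 106.

106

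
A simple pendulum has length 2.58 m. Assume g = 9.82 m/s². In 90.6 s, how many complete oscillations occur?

T = 2π√(L/g) = 2π√(2.58/9.82) = 3.221 s.
Number of complete oscillations = ⌊90.6/3.221⌋ = ⌊28.13⌋ = 28.

28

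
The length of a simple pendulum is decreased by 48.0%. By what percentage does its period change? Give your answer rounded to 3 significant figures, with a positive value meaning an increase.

-27.9%

T ∝ √L, so T'/T = √(0.5200) = 0.7211.
Percentage change in T = (0.7211 − 1) × 100% = -27.9%.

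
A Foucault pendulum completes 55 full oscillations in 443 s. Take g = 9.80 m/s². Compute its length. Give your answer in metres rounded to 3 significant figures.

T = 443/55 = 8.055 s.
From T = 2π√(L/g), L = gT²/(4π²) = 9.80 × 8.055²/(4π²) = 16.1 m.

16.1 m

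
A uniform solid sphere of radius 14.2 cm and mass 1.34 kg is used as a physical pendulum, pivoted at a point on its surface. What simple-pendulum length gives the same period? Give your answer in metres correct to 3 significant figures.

The equivalent simple-pendulum length is L_eq = I/(md), where I is about the pivot and d = 0.1420 m.
I_cm = (2/5)mR² = 0.01081 kg·m², so I = I_cm + md² = 0.01081 + 0.02702 = 0.03783 kg·m².
L_eq = 0.03783/(1.34 × 0.1420) = 0.199 m.

0.199 m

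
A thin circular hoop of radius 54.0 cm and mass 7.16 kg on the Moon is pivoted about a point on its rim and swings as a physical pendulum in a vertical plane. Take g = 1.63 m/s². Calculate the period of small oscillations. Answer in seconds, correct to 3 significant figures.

I_cm = mr² = 2.088 kg·m². The pivot is at distance d = 0.540 m from the centre of mass.
By the parallel-axis theorem, I = I_cm + md² = 2.088 + 2.088 = 4.176 kg·m².
T = 2π√(I/(mgd)) = 2π√(4.176/(7.16 × 1.63 × 0.540)) = 5.11 s.

5.11 s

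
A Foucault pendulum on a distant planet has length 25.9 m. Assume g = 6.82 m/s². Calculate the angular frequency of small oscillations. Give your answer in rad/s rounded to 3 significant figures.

ω = √(g/L) = √(6.82/25.9) = 0.513 rad/s.

0.513 rad/s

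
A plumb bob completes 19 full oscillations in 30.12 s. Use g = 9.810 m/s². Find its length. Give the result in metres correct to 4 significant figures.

0.6245 m

T = 30.12/19 = 1.5853 s.
From T = 2π√(L/g), L = gT²/(4π²) = 9.810 × 1.5853²/(4π²) = 0.6245 m.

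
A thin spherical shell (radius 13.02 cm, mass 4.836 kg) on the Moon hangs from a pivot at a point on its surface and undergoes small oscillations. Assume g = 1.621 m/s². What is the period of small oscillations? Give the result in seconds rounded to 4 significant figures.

2.299 s

I_cm = (2/3)mr² = 0.054653 kg·m². The pivot is at distance d = 0.1302 m from the centre of mass.
By the parallel-axis theorem, I = I_cm + md² = 0.054653 + 0.081980 = 0.13663 kg·m².
T = 2π√(I/(mgd)) = 2π√(0.13663/(4.836 × 1.621 × 0.1302)) = 2.299 s.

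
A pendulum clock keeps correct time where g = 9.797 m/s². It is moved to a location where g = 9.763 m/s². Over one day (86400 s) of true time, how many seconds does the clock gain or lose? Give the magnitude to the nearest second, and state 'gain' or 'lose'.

lose 150 s

The clock's period scales as T ∝ 1/√g, so T'/T = √(9.797/9.763) = 1.00174.
In 86400 s of true time the clock registers 86400/1.00174 = 86249.9 s, so it loses 150 s.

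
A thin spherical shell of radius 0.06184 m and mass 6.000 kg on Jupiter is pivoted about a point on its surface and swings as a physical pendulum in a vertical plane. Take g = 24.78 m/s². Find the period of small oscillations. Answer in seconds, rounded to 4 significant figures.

I_cm = (2/3)mr² = 0.015297 kg·m². The pivot is at distance d = 0.06184 m from the centre of mass.
By the parallel-axis theorem, I = I_cm + md² = 0.015297 + 0.022945 = 0.038242 kg·m².
T = 2π√(I/(mgd)) = 2π√(0.038242/(6.000 × 24.78 × 0.06184)) = 0.4052 s.

0.4052 s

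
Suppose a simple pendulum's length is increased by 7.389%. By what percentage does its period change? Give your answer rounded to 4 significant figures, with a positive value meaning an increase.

3.629%

T ∝ √L, so T'/T = √(1.0739) = 1.0363.
Percentage change in T = (1.0363 − 1) × 100% = 3.629%.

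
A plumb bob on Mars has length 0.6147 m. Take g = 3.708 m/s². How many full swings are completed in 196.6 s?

T = 2π√(L/g) = 2π√(0.6147/3.708) = 2.5582 s.
Number of complete oscillations = ⌊196.6/2.5582⌋ = ⌊76.850⌋ = 76.

76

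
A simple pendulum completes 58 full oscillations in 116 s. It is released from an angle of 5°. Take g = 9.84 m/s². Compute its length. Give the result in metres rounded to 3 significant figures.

0.997 m

T = 116/58 = 2.000 s.
From T = 2π√(L/g), L = gT²/(4π²) = 9.84 × 2.000²/(4π²) = 0.997 m.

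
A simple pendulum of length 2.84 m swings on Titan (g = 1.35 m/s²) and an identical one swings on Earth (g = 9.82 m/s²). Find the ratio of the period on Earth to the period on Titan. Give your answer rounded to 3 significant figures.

0.371

T ∝ 1/√g, so T₂/T₁ = √(g₁/g₂) = √(1.35/9.82) = 0.371.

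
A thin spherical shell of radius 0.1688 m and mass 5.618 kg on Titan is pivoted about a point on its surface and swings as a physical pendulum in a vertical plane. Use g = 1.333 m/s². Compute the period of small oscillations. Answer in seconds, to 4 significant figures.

2.887 s

I_cm = (2/3)mr² = 0.10672 kg·m². The pivot is at distance d = 0.1688 m from the centre of mass.
By the parallel-axis theorem, I = I_cm + md² = 0.10672 + 0.16008 = 0.26679 kg·m².
T = 2π√(I/(mgd)) = 2π√(0.26679/(5.618 × 1.333 × 0.1688)) = 2.887 s.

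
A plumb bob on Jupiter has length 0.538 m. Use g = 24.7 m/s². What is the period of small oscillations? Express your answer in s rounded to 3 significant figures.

T = 2π√(L/g) = 2π√(0.538/24.7) = 2π × 0.1476 = 0.927 s.

0.927 s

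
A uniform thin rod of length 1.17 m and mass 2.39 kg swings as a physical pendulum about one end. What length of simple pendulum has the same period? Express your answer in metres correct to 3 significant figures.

The equivalent simple-pendulum length is L_eq = I/(md), where I is about the pivot and d = 0.5850 m.
I_cm = (1/12)mL² = 0.2726 kg·m², so I = I_cm + md² = 0.2726 + 0.8179 = 1.091 kg·m².
L_eq = 1.091/(2.39 × 0.5850) = 0.780 m.

0.780 m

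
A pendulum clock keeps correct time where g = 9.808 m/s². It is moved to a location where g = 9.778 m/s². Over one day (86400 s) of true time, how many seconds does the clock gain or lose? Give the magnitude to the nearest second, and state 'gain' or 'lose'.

The clock's period scales as T ∝ 1/√g, so T'/T = √(9.808/9.778) = 1.00153.
In 86400 s of true time the clock registers 86400/1.00153 = 86267.8 s, so it loses 132 s.

lose 132 s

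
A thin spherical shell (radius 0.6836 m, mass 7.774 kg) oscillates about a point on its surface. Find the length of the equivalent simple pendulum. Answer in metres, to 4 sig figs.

The equivalent simple-pendulum length is L_eq = I/(md), where I is about the pivot and d = 0.68360 m.
I_cm = (2/3)mR² = 2.4219 kg·m², so I = I_cm + md² = 2.4219 + 3.6329 = 6.0548 kg·m².
L_eq = 6.0548/(7.774 × 0.68360) = 1.139 m.

1.139 m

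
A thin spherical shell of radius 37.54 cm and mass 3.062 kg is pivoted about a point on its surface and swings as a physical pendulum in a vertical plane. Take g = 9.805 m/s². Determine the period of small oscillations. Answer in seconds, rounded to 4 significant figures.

I_cm = (2/3)mr² = 0.28768 kg·m². The pivot is at distance d = 0.3754 m from the centre of mass.
By the parallel-axis theorem, I = I_cm + md² = 0.28768 + 0.43151 = 0.71919 kg·m².
T = 2π√(I/(mgd)) = 2π√(0.71919/(3.062 × 9.805 × 0.3754)) = 1.587 s.

1.587 s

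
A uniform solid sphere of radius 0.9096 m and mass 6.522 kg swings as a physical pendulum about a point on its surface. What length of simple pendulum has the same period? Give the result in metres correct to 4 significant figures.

1.273 m

The equivalent simple-pendulum length is L_eq = I/(md), where I is about the pivot and d = 0.90960 m.
I_cm = (2/5)mR² = 2.1584 kg·m², so I = I_cm + md² = 2.1584 + 5.3961 = 7.5546 kg·m².
L_eq = 7.5546/(6.522 × 0.90960) = 1.273 m.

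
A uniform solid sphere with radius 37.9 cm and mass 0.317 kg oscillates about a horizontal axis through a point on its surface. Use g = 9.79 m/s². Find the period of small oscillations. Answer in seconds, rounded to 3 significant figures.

I_cm = (2/5)mr² = 0.01821 kg·m². The pivot is at distance d = 0.379 m from the centre of mass.
By the parallel-axis theorem, I = I_cm + md² = 0.01821 + 0.04553 = 0.06375 kg·m².
T = 2π√(I/(mgd)) = 2π√(0.06375/(0.317 × 9.79 × 0.379)) = 1.46 s.

1.46 s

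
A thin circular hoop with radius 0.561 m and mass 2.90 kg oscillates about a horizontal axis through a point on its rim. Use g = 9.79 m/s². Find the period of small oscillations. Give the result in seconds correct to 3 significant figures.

I_cm = mr² = 0.9127 kg·m². The pivot is at distance d = 0.561 m from the centre of mass.
By the parallel-axis theorem, I = I_cm + md² = 0.9127 + 0.9127 = 1.825 kg·m².
T = 2π√(I/(mgd)) = 2π√(1.825/(2.90 × 9.79 × 0.561)) = 2.13 s.

2.13 s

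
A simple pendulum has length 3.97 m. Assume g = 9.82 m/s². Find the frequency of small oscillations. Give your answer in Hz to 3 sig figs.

T = 2π√(L/g) = 2π√(3.97/9.82) = 3.995 s, so f = 1/T = 0.250 Hz.

0.250 Hz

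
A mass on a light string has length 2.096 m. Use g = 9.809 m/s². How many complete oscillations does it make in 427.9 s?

147

T = 2π√(L/g) = 2π√(2.096/9.809) = 2.9044 s.
Number of complete oscillations = ⌊427.9/2.9044⌋ = ⌊147.33⌋ = 147.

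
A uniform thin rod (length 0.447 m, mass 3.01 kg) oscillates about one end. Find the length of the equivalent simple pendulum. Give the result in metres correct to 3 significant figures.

0.298 m

The equivalent simple-pendulum length is L_eq = I/(md), where I is about the pivot and d = 0.2235 m.
I_cm = (1/12)mL² = 0.05012 kg·m², so I = I_cm + md² = 0.05012 + 0.1504 = 0.2005 kg·m².
L_eq = 0.2005/(3.01 × 0.2235) = 0.298 m.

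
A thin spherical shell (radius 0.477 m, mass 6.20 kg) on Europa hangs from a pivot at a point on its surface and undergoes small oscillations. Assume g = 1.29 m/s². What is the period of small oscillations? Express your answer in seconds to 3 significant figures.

4.93 s

I_cm = (2/3)mr² = 0.9405 kg·m². The pivot is at distance d = 0.477 m from the centre of mass.
By the parallel-axis theorem, I = I_cm + md² = 0.9405 + 1.411 = 2.351 kg·m².
T = 2π√(I/(mgd)) = 2π√(2.351/(6.20 × 1.29 × 0.477)) = 4.93 s.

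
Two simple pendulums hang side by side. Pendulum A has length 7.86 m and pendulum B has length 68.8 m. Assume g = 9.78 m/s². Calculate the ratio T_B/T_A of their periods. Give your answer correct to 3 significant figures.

T ∝ √L, so T_B/T_A = √(L_B/L_A) = √(68.8/7.86) = 2.96.

2.96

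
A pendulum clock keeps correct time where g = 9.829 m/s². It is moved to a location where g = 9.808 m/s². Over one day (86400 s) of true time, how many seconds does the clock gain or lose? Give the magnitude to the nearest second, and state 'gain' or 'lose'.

lose 92 s

The clock's period scales as T ∝ 1/√g, so T'/T = √(9.829/9.808) = 1.00107.
In 86400 s of true time the clock registers 86400/1.00107 = 86307.7 s, so it loses 92 s.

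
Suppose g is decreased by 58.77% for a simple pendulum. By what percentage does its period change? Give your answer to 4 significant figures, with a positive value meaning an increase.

55.74%

T ∝ 1/√g, so T'/T = 1/√(0.41230) = 1.5574.
Percentage change in T = (1.5574 − 1) × 100% = 55.74%.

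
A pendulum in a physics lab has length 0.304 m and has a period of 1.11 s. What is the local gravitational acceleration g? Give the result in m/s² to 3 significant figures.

From T = 2π√(L/g), g = 4π²L/T² = 4π² × 0.304/1.110² = 9.74 m/s².

9.74 m/s²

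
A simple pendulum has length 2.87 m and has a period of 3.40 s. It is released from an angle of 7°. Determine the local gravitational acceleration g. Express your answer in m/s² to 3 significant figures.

From T = 2π√(L/g), g = 4π²L/T² = 4π² × 2.87/3.400² = 9.80 m/s².

9.80 m/s²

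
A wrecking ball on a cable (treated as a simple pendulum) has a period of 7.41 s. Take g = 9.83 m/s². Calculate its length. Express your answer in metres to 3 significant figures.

From T = 2π√(L/g), L = gT²/(4π²) = 9.83 × 7.410²/(4π²) = 13.7 m.

13.7 m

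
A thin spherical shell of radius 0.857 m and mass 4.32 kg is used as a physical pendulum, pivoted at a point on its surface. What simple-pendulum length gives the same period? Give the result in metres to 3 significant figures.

1.43 m

The equivalent simple-pendulum length is L_eq = I/(md), where I is about the pivot and d = 0.8570 m.
I_cm = (2/3)mR² = 2.115 kg·m², so I = I_cm + md² = 2.115 + 3.173 = 5.288 kg·m².
L_eq = 5.288/(4.32 × 0.8570) = 1.43 m.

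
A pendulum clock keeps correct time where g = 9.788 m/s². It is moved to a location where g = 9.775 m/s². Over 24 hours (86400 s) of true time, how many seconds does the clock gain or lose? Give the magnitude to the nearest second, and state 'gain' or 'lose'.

lose 57 s

The clock's period scales as T ∝ 1/√g, so T'/T = √(9.788/9.775) = 1.00066.
In 86400 s of true time the clock registers 86400/1.00066 = 86342.6 s, so it loses 57 s.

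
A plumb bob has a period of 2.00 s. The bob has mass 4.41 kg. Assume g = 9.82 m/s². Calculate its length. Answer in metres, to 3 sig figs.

From T = 2π√(L/g), L = gT²/(4π²) = 9.82 × 2.000²/(4π²) = 0.995 m.

0.995 m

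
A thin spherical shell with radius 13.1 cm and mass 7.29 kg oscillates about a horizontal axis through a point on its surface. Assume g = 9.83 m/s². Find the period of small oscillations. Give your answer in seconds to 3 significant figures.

0.936 s

I_cm = (2/3)mr² = 0.08340 kg·m². The pivot is at distance d = 0.131 m from the centre of mass.
By the parallel-axis theorem, I = I_cm + md² = 0.08340 + 0.1251 = 0.2085 kg·m².
T = 2π√(I/(mgd)) = 2π√(0.2085/(7.29 × 9.83 × 0.131)) = 0.936 s.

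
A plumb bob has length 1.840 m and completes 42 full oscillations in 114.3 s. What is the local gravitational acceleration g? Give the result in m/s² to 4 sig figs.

T = 114.3/42 = 2.7214 s.
From T = 2π√(L/g), g = 4π²L/T² = 4π² × 1.840/2.7214² = 9.808 m/s².

9.808 m/s²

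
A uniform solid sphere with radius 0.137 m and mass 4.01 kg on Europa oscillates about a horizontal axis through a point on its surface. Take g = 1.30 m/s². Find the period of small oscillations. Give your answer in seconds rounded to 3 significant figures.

2.41 s

I_cm = (2/5)mr² = 0.03011 kg·m². The pivot is at distance d = 0.137 m from the centre of mass.
By the parallel-axis theorem, I = I_cm + md² = 0.03011 + 0.07526 = 0.1054 kg·m².
T = 2π√(I/(mgd)) = 2π√(0.1054/(4.01 × 1.30 × 0.137)) = 2.41 s.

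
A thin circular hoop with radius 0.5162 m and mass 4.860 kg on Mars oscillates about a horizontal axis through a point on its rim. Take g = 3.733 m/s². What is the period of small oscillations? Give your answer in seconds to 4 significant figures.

3.304 s

I_cm = mr² = 1.2950 kg·m². The pivot is at distance d = 0.5162 m from the centre of mass.
By the parallel-axis theorem, I = I_cm + md² = 1.2950 + 1.2950 = 2.5900 kg·m².
T = 2π√(I/(mgd)) = 2π√(2.5900/(4.860 × 3.733 × 0.5162)) = 3.304 s.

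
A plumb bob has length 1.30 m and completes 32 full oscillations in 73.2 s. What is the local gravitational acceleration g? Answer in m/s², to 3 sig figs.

T = 73.2/32 = 2.288 s.
From T = 2π√(L/g), g = 4π²L/T² = 4π² × 1.30/2.288² = 9.81 m/s².

9.81 m/s²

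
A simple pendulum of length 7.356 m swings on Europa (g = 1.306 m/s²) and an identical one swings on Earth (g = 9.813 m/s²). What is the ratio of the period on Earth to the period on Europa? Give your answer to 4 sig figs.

T ∝ 1/√g, so T₂/T₁ = √(g₁/g₂) = √(1.306/9.813) = 0.3648.

0.3648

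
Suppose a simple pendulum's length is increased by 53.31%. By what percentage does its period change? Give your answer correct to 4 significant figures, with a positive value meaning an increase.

23.82%

T ∝ √L, so T'/T = √(1.5331) = 1.2382.
Percentage change in T = (1.2382 − 1) × 100% = 23.82%.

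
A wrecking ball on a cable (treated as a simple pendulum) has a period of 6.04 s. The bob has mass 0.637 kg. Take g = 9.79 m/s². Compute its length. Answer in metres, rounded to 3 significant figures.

From T = 2π√(L/g), L = gT²/(4π²) = 9.79 × 6.040²/(4π²) = 9.05 m.

9.05 m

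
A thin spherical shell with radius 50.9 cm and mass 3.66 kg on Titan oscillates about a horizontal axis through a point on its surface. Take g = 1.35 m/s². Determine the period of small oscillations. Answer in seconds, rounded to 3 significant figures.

4.98 s

I_cm = (2/3)mr² = 0.6322 kg·m². The pivot is at distance d = 0.509 m from the centre of mass.
By the parallel-axis theorem, I = I_cm + md² = 0.6322 + 0.9482 = 1.580 kg·m².
T = 2π√(I/(mgd)) = 2π√(1.580/(3.66 × 1.35 × 0.509)) = 4.98 s.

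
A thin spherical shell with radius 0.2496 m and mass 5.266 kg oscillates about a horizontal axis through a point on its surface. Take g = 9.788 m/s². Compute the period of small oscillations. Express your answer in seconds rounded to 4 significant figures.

1.295 s

I_cm = (2/3)mr² = 0.21872 kg·m². The pivot is at distance d = 0.2496 m from the centre of mass.
By the parallel-axis theorem, I = I_cm + md² = 0.21872 + 0.32807 = 0.54679 kg·m².
T = 2π√(I/(mgd)) = 2π√(0.54679/(5.266 × 9.788 × 0.2496)) = 1.295 s.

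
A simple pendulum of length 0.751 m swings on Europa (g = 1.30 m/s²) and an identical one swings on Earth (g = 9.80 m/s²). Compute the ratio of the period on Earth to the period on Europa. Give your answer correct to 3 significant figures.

T ∝ 1/√g, so T₂/T₁ = √(g₁/g₂) = √(1.30/9.80) = 0.364.

0.364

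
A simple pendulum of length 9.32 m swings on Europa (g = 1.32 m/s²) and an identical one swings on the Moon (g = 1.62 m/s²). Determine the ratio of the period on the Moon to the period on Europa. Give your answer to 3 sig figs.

T ∝ 1/√g, so T₂/T₁ = √(g₁/g₂) = √(1.32/1.62) = 0.903.

0.903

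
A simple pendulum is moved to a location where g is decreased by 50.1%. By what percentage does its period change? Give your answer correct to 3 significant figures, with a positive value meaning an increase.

41.6%

T ∝ 1/√g, so T'/T = 1/√(0.4990) = 1.416.
Percentage change in T = (1.416 − 1) × 100% = 41.6%.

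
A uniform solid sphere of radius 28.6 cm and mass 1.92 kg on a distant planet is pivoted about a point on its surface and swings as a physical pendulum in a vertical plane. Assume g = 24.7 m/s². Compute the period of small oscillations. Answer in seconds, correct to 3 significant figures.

I_cm = (2/5)mr² = 0.06282 kg·m². The pivot is at distance d = 0.286 m from the centre of mass.
By the parallel-axis theorem, I = I_cm + md² = 0.06282 + 0.1570 = 0.2199 kg·m².
T = 2π√(I/(mgd)) = 2π√(0.2199/(1.92 × 24.7 × 0.286)) = 0.800 s.

0.800 s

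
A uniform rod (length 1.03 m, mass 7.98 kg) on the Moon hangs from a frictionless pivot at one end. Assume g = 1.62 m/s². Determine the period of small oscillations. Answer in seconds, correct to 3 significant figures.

4.09 s

For a physical pendulum T = 2π√(I/(mgd)), with d = 0.5150 m from pivot to centre of mass.
I_cm = mL²/12 = 7.98 × 1.03²/12 = 0.7055 kg·m²; I = I_cm + md² = 0.7055 + 7.98 × 0.5150² = 2.822 kg·m².
T = 2π√(2.822/(7.98 × 1.62 × 0.5150)) = 4.09 s.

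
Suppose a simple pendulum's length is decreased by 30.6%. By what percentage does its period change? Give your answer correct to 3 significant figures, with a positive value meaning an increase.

T ∝ √L, so T'/T = √(0.6940) = 0.8331.
Percentage change in T = (0.8331 − 1) × 100% = -16.7%.

-16.7%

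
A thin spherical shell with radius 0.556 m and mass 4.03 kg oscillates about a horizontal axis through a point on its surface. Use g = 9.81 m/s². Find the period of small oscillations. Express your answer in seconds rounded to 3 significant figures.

1.93 s

I_cm = (2/3)mr² = 0.8305 kg·m². The pivot is at distance d = 0.556 m from the centre of mass.
By the parallel-axis theorem, I = I_cm + md² = 0.8305 + 1.246 = 2.076 kg·m².
T = 2π√(I/(mgd)) = 2π√(2.076/(4.03 × 9.81 × 0.556)) = 1.93 s.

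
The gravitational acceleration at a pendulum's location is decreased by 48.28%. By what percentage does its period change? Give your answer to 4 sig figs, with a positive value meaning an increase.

T ∝ 1/√g, so T'/T = 1/√(0.51720) = 1.3905.
Percentage change in T = (1.3905 − 1) × 100% = 39.05%.

39.05%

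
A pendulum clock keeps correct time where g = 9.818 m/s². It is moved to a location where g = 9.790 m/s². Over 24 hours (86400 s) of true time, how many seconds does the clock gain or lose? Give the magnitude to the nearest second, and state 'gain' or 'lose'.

The clock's period scales as T ∝ 1/√g, so T'/T = √(9.818/9.790) = 1.00143.
In 86400 s of true time the clock registers 86400/1.00143 = 86276.7 s, so it loses 123 s.

lose 123 s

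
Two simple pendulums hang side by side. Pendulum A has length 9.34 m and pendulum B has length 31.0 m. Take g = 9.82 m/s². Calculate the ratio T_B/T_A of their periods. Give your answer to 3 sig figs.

1.82

T ∝ √L, so T_B/T_A = √(L_B/L_A) = √(31.0/9.34) = 1.82.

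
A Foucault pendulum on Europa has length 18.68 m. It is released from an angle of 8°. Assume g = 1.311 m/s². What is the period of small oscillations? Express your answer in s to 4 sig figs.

23.72 s

T = 2π√(L/g) = 2π√(18.68/1.311) = 2π × 3.7747 = 23.72 s.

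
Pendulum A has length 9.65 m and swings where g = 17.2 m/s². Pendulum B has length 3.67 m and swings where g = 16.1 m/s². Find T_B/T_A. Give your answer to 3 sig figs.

T = 2π√(L/g), so T_B/T_A = √((L_B/g_B)/(L_A/g_A)) = √((3.67/16.1)/(9.65/17.2)) = 0.637.

0.637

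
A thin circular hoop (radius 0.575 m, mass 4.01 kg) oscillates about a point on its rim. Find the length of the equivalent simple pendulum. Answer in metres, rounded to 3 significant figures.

The equivalent simple-pendulum length is L_eq = I/(md), where I is about the pivot and d = 0.5750 m.
I_cm = mR² = 1.326 kg·m², so I = I_cm + md² = 1.326 + 1.326 = 2.652 kg·m².
L_eq = 2.652/(4.01 × 0.5750) = 1.15 m.

1.15 m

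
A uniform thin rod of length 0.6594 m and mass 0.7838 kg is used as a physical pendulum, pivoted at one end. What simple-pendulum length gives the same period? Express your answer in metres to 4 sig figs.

The equivalent simple-pendulum length is L_eq = I/(md), where I is about the pivot and d = 0.32970 m.
I_cm = (1/12)mL² = 0.028400 kg·m², so I = I_cm + md² = 0.028400 + 0.085201 = 0.11360 kg·m².
L_eq = 0.11360/(0.7838 × 0.32970) = 0.4396 m.

0.4396 m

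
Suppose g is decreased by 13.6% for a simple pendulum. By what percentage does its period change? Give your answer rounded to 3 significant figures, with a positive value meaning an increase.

7.58%

T ∝ 1/√g, so T'/T = 1/√(0.8640) = 1.076.
Percentage change in T = (1.076 − 1) × 100% = 7.58%.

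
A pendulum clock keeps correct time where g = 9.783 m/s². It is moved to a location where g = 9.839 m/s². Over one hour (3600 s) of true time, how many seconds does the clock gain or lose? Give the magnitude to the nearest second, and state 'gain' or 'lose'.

gain 10 s

The clock's period scales as T ∝ 1/√g, so T'/T = √(9.783/9.839) = 0.997150.
In 3600 s of true time the clock registers 3600/0.997150 = 3610.3 s, so it gains 10 s.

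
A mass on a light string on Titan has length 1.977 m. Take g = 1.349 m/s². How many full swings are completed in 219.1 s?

T = 2π√(L/g) = 2π√(1.977/1.349) = 7.6064 s.
Number of complete oscillations = ⌊219.1/7.6064⌋ = ⌊28.805⌋ = 28.

28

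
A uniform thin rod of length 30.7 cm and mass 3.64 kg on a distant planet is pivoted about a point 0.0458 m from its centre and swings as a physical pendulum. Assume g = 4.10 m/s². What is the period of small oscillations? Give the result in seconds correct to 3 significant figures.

For a physical pendulum T = 2π√(I/(mgd)), with d = 0.04580 m from pivot to centre of mass.
I_cm = mL²/12 = 3.64 × 0.307²/12 = 0.02859 kg·m²; I = I_cm + md² = 0.02859 + 3.64 × 0.04580² = 0.03622 kg·m².
T = 2π√(0.03622/(3.64 × 4.10 × 0.04580)) = 1.45 s.

1.45 s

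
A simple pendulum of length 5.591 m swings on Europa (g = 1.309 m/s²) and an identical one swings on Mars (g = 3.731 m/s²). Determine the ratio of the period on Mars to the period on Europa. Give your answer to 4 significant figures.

T ∝ 1/√g, so T₂/T₁ = √(g₁/g₂) = √(1.309/3.731) = 0.5923.

0.5923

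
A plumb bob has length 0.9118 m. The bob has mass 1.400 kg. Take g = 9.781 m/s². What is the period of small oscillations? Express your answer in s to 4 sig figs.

1.918 s

T = 2π√(L/g) = 2π√(0.9118/9.781) = 2π × 0.30532 = 1.918 s.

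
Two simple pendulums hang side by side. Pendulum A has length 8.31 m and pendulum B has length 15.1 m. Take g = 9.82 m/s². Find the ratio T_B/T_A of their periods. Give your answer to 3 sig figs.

T ∝ √L, so T_B/T_A = √(L_B/L_A) = √(15.1/8.31) = 1.35.

1.35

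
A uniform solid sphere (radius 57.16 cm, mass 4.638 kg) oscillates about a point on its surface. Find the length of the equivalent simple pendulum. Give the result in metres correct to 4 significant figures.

The equivalent simple-pendulum length is L_eq = I/(md), where I is about the pivot and d = 0.57160 m.
I_cm = (2/5)mR² = 0.60614 kg·m², so I = I_cm + md² = 0.60614 + 1.5154 = 2.1215 kg·m².
L_eq = 2.1215/(4.638 × 0.57160) = 0.8002 m.

0.8002 m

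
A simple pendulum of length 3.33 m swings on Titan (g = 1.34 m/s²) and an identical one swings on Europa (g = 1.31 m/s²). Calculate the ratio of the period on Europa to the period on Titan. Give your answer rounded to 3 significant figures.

T ∝ 1/√g, so T₂/T₁ = √(g₁/g₂) = √(1.34/1.31) = 1.01.

1.01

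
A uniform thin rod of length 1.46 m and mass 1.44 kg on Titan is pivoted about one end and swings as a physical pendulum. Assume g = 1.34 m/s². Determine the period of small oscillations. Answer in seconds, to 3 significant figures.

5.35 s

For a physical pendulum T = 2π√(I/(mgd)), with d = 0.7300 m from pivot to centre of mass.
I_cm = mL²/12 = 1.44 × 1.46²/12 = 0.2558 kg·m²; I = I_cm + md² = 0.2558 + 1.44 × 0.7300² = 1.023 kg·m².
T = 2π√(1.023/(1.44 × 1.34 × 0.7300)) = 5.35 s.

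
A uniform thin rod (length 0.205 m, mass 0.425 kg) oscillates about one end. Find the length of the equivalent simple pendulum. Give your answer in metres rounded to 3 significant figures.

0.137 m

The equivalent simple-pendulum length is L_eq = I/(md), where I is about the pivot and d = 0.1025 m.
I_cm = (1/12)mL² = 0.001488 kg·m², so I = I_cm + md² = 0.001488 + 0.004465 = 0.005954 kg·m².
L_eq = 0.005954/(0.425 × 0.1025) = 0.137 m.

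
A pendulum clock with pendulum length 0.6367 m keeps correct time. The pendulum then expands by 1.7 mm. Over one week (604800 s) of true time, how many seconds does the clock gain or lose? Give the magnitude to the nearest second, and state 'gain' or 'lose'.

lose 806 s

T ∝ √L, so T'/T = √(0.63840/0.6367) = 1.00133.
In 604800 s of true time the clock registers 604800/1.00133 = 603994.2 s, so it loses 806 s.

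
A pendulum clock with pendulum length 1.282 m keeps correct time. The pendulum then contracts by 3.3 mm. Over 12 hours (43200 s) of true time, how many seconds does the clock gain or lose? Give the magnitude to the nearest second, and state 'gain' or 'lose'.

gain 56 s

T ∝ √L, so T'/T = √(1.27870/1.282) = 0.998712.
In 43200 s of true time the clock registers 43200/0.998712 = 43255.7 s, so it gains 56 s.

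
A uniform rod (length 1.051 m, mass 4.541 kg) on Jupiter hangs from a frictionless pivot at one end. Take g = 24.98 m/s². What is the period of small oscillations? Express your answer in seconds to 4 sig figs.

1.052 s

For a physical pendulum T = 2π√(I/(mgd)), with d = 0.52550 m from pivot to centre of mass.
I_cm = mL²/12 = 4.541 × 1.051²/12 = 0.41800 kg·m²; I = I_cm + md² = 0.41800 + 4.541 × 0.52550² = 1.6720 kg·m².
T = 2π√(1.6720/(4.541 × 24.98 × 0.52550)) = 1.052 s.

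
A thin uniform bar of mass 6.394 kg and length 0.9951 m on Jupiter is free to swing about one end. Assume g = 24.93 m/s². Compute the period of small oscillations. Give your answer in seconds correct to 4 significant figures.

1.025 s

For a physical pendulum T = 2π√(I/(mgd)), with d = 0.49755 m from pivot to centre of mass.
I_cm = mL²/12 = 6.394 × 0.9951²/12 = 0.52762 kg·m²; I = I_cm + md² = 0.52762 + 6.394 × 0.49755² = 2.1105 kg·m².
T = 2π√(2.1105/(6.394 × 24.93 × 0.49755)) = 1.025 s.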